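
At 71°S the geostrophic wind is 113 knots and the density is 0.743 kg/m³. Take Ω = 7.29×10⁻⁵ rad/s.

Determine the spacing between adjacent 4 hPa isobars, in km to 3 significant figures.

Coriolis parameter at 71°S:
f = 2Ω sin φ = 2 × 7.29×10⁻⁵ × sin 71° = 1.38×10⁻⁴ s⁻¹
Wind speed in SI: 113 knots = 58.1 m/s
Geostrophic balance rearranged: |∂P/∂n| = f ρ V_g
|∂P/∂n| = 1.38×10⁻⁴ × 0.743 × 58.1 = 5.95×10⁻³ Pa/m
Isobar spacing: Δn = ΔP/|∂P/∂n| = 400 Pa / 5.95×10⁻³ Pa/m = 67178 m ≈ 67.2 km

67.2 km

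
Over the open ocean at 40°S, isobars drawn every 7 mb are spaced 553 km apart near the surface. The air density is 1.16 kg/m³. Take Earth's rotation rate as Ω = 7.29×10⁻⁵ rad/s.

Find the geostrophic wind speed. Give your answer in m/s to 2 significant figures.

Coriolis parameter at 40°S:
f = 2Ω sin φ = 2 × 7.29×10⁻⁵ × sin 40° = 9.37×10⁻⁵ s⁻¹
Pressure gradient: |∂P/∂n| = 700 Pa / 553000 m = 1.27×10⁻³ Pa/m
Geostrophic balance (pressure-gradient force = Coriolis force):
V_g = (1/(fρ)) |∂P/∂n| = 1.27×10⁻³ / (9.37×10⁻⁵ × 1.16) = 11.6 m/s

12 m/s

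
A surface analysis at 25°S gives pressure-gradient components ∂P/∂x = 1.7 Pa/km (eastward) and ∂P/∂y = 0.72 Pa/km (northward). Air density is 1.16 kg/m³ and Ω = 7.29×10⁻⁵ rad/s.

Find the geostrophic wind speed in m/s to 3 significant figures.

Coriolis parameter at 25°S:
f = 2Ω sin φ = 2 × 7.29×10⁻⁵ × sin 25° = 6.16×10⁻⁵ s⁻¹
In the Southern Hemisphere f is negative: f = −6.16×10⁻⁵ s⁻¹.
Component geostrophic relations (x east, y north):
u_g = −(1/(fρ)) ∂P/∂y,  v_g = (1/(fρ)) ∂P/∂x
u_g = −(0.72×10⁻³)/(−6.16×10⁻⁵ × 1.16) = 10.1 m/s;  v_g = (1.7×10⁻³)/(−6.16×10⁻⁵ × 1.16) = −23.8 m/s
|V_g| = √(u_g² + v_g²) = 25.8 m/s

25.8 m/s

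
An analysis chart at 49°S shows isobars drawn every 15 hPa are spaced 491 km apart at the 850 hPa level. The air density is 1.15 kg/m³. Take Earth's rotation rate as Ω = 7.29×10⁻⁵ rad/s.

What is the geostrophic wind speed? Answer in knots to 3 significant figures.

Coriolis parameter at 49°S:
f = 2Ω sin φ = 2 × 7.29×10⁻⁵ × sin 49° = 1.10×10⁻⁴ s⁻¹
Pressure gradient: |∂P/∂n| = 1500 Pa / 491000 m = 3.05×10⁻³ Pa/m
Geostrophic balance (pressure-gradient force = Coriolis force):
V_g = (1/(fρ)) |∂P/∂n| = 3.05×10⁻³ / (1.10×10⁻⁴ × 1.15) = 24.1 m/s
Converting: 24.1 m/s × 1.944 = 46.9 knots

46.9 knots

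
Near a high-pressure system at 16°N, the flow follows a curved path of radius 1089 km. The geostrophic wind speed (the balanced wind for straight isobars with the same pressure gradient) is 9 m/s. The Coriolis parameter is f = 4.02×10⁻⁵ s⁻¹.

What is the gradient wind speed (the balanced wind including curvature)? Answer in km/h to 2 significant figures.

Around a high, pressure-gradient force acts outward with centrifugal, so Coriolis balances both:
fV = (1/ρ)|∂P/∂n| + V²/R  →  V² − fR·V + fR·V_g = 0
With fR = 4.02×10⁻⁵ × 1089×10³ m = 43.8 m/s:
V = [fR − √((fR)² − 4 fR V_g)]/2 = [43.8 − √(43.8² − 4×43.8×9)]/2 = 12.7 m/s
Supergeostrophic (V > V_g = 9 m/s), as expected around a high.
Converting: 12.7 m/s × 3.6 = 46 km/h

46 km/h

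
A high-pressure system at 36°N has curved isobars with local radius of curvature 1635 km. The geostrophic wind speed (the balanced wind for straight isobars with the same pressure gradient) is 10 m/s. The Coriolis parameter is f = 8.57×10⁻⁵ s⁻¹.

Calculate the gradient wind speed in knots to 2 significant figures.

21 knots

Around a high, pressure-gradient force acts outward with centrifugal, so Coriolis balances both:
fV = (1/ρ)|∂P/∂n| + V²/R  →  V² − fR·V + fR·V_g = 0
With fR = 8.57×10⁻⁵ × 1635×10³ m = 140 m/s:
V = [fR − √((fR)² − 4 fR V_g)]/2 = [140 − √(140² − 4×140×10)]/2 = 10.8 m/s
Supergeostrophic (V > V_g = 10 m/s), as expected around a high.
Converting: 10.8 m/s × 1.944 = 21 knots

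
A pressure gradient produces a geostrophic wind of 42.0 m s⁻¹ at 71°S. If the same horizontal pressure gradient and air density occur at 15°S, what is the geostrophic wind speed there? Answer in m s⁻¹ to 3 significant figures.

153 m s⁻¹

With the same pressure gradient and density, V_g ∝ 1/f ∝ 1/sin φ.
V₂ = V₁ · sin φ₁ / sin φ₂ = 42.0 × sin 71° / sin 15°
V₂ = 42.0 × 0.9455/0.2588 = 153 m s⁻¹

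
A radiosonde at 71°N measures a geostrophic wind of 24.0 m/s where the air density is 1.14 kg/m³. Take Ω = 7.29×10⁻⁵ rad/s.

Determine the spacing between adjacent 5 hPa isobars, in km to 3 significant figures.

133 km

Coriolis parameter at 71°N:
f = 2Ω sin φ = 2 × 7.29×10⁻⁵ × sin 71° = 1.38×10⁻⁴ s⁻¹
Geostrophic balance rearranged: |∂P/∂n| = f ρ V_g
|∂P/∂n| = 1.38×10⁻⁴ × 1.14 × 24.0 = 3.77×10⁻³ Pa/m
Isobar spacing: Δn = ΔP/|∂P/∂n| = 500 Pa / 3.77×10⁻³ Pa/m = 132564 m ≈ 133 km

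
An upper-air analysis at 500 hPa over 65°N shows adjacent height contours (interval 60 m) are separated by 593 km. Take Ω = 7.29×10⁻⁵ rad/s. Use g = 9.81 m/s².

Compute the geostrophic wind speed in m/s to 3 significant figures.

7.51 m/s

Coriolis parameter at 65°N:
f = 2Ω sin φ = 2 × 7.29×10⁻⁵ × sin 65° = 1.32×10⁻⁴ s⁻¹
Height gradient: |∂Z/∂n| = 60 m / 593000 m = 1.01×10⁻⁴
On a pressure surface, geostrophic balance gives V_g = (g/f)|∂Z/∂n|:
V_g = 9.81 × 1.01×10⁻⁴ / 1.32×10⁻⁴ = 7.51 m/s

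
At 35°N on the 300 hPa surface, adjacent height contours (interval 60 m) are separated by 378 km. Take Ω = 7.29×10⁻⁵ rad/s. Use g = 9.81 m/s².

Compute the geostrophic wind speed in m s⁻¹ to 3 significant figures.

Coriolis parameter at 35°N:
f = 2Ω sin φ = 2 × 7.29×10⁻⁵ × sin 35° = 8.36×10⁻⁵ s⁻¹
Height gradient: |∂Z/∂n| = 60 m / 378000 m = 1.59×10⁻⁴
On a pressure surface, geostrophic balance gives V_g = (g/f)|∂Z/∂n|:
V_g = 9.81 × 1.59×10⁻⁴ / 8.36×10⁻⁵ = 18.6 m/s

18.6 m s⁻¹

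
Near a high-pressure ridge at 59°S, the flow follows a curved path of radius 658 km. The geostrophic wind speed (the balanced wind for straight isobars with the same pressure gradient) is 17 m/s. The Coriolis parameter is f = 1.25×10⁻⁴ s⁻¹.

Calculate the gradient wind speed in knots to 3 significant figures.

Around a high, pressure-gradient force acts outward with centrifugal, so Coriolis balances both:
fV = (1/ρ)|∂P/∂n| + V²/R  →  V² − fR·V + fR·V_g = 0
With fR = 1.25×10⁻⁴ × 658×10³ m = 82.2 m/s:
V = [fR − √((fR)² − 4 fR V_g)]/2 = [82.2 − √(82.2² − 4×82.2×17)]/2 = 24 m/s
Supergeostrophic (V > V_g = 17 m/s), as expected around a high.
Converting: 24 m/s × 1.944 = 46.7 knots

46.7 knots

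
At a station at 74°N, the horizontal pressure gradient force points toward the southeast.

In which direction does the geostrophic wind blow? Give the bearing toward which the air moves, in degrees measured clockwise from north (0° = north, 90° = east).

The pressure-gradient force points toward the southeast (bearing 135°).
Geostrophic balance: in the Northern Hemisphere the Coriolis force deflects motion to the right, so the geostrophic wind blows 90° to the right of the pressure-gradient force (low pressure on the left).
Rotating 135° by 90° clockwise gives 225° — the wind blows toward the southwest.

225°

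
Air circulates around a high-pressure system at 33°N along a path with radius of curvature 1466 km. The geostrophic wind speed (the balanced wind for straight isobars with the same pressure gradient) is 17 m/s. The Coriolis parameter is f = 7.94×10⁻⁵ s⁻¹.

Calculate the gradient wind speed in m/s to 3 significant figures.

20.7 m/s

Around a high, pressure-gradient force acts outward with centrifugal, so Coriolis balances both:
fV = (1/ρ)|∂P/∂n| + V²/R  →  V² − fR·V + fR·V_g = 0
With fR = 7.94×10⁻⁵ × 1466×10³ m = 116 m/s:
V = [fR − √((fR)² − 4 fR V_g)]/2 = [116 − √(116² − 4×116×17)]/2 = 20.7 m/s
Supergeostrophic (V > V_g = 17 m/s), as expected around a high.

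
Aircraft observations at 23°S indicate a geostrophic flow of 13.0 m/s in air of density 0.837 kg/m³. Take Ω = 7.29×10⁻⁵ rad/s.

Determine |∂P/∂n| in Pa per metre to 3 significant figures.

6.20×10⁻⁴ Pa/m

Coriolis parameter at 23°S:
f = 2Ω sin φ = 2 × 7.29×10⁻⁵ × sin 23° = 5.70×10⁻⁵ s⁻¹
Geostrophic balance rearranged: |∂P/∂n| = f ρ V_g
|∂P/∂n| = 5.70×10⁻⁵ × 0.837 × 13.0 = 6.20×10⁻⁴ Pa/m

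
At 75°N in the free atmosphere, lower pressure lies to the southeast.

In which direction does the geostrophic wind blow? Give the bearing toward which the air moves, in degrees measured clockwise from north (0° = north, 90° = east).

The pressure-gradient force points toward the southeast (bearing 135°).
Geostrophic balance: in the Northern Hemisphere the Coriolis force deflects motion to the right, so the geostrophic wind blows 90° to the right of the pressure-gradient force (low pressure on the left).
Rotating 135° by 90° clockwise gives 225° — the wind blows toward the southwest.

225°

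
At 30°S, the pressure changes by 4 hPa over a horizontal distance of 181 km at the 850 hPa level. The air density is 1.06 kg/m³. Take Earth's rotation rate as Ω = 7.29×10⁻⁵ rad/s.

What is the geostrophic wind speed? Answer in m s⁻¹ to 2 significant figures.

29 m s⁻¹

Coriolis parameter at 30°S:
f = 2Ω sin φ = 2 × 7.29×10⁻⁵ × sin 30° = 7.29×10⁻⁵ s⁻¹
Pressure gradient: |∂P/∂n| = 400 Pa / 181000 m = 2.21×10⁻³ Pa/m
Geostrophic balance (pressure-gradient force = Coriolis force):
V_g = (1/(fρ)) |∂P/∂n| = 2.21×10⁻³ / (7.29×10⁻⁵ × 1.06) = 28.6 m/s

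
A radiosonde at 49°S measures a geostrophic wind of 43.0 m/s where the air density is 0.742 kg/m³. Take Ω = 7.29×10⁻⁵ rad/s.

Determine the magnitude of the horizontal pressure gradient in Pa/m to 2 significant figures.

Coriolis parameter at 49°S:
f = 2Ω sin φ = 2 × 7.29×10⁻⁵ × sin 49° = 1.10×10⁻⁴ s⁻¹
Geostrophic balance rearranged: |∂P/∂n| = f ρ V_g
|∂P/∂n| = 1.10×10⁻⁴ × 0.742 × 43.0 = 3.51×10⁻³ Pa/m

3.5×10⁻³ Pa/m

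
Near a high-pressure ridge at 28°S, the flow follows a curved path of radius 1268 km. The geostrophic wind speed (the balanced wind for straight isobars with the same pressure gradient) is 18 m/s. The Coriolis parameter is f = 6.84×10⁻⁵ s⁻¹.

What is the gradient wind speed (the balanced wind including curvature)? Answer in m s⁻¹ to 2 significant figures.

Around a high, pressure-gradient force acts outward with centrifugal, so Coriolis balances both:
fV = (1/ρ)|∂P/∂n| + V²/R  →  V² − fR·V + fR·V_g = 0
With fR = 6.84×10⁻⁵ × 1268×10³ m = 86.7 m/s:
V = [fR − √((fR)² − 4 fR V_g)]/2 = [86.7 − √(86.7² − 4×86.7×18)]/2 = 25.5 m/s
Supergeostrophic (V > V_g = 18 m/s), as expected around a high.

25 m s⁻¹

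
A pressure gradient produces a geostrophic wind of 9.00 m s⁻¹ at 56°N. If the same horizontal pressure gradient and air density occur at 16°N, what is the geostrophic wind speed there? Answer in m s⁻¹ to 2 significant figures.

27 m s⁻¹

With the same pressure gradient and density, V_g ∝ 1/f ∝ 1/sin φ.
V₂ = V₁ · sin φ₁ / sin φ₂ = 9.00 × sin 56° / sin 16°
V₂ = 9.00 × 0.8290/0.2756 = 27 m s⁻¹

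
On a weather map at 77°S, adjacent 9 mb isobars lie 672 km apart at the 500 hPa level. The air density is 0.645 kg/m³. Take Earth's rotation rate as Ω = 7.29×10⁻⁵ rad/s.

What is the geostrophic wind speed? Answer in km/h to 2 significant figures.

Coriolis parameter at 77°S:
f = 2Ω sin φ = 2 × 7.29×10⁻⁵ × sin 77° = 1.42×10⁻⁴ s⁻¹
Pressure gradient: |∂P/∂n| = 900 Pa / 672000 m = 1.34×10⁻³ Pa/m
Geostrophic balance (pressure-gradient force = Coriolis force):
V_g = (1/(fρ)) |∂P/∂n| = 1.34×10⁻³ / (1.42×10⁻⁴ × 0.645) = 14.6 m/s
Converting: 14.6 m/s × 3.6 = 53 km/h

53 km/h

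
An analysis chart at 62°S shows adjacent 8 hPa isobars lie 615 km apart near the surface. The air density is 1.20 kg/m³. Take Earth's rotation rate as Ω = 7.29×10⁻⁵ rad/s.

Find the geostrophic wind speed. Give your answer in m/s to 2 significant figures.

Coriolis parameter at 62°S:
f = 2Ω sin φ = 2 × 7.29×10⁻⁵ × sin 62° = 1.29×10⁻⁴ s⁻¹
Pressure gradient: |∂P/∂n| = 800 Pa / 615000 m = 1.30×10⁻³ Pa/m
Geostrophic balance (pressure-gradient force = Coriolis force):
V_g = (1/(fρ)) |∂P/∂n| = 1.30×10⁻³ / (1.29×10⁻⁴ × 1.20) = 8.42 m/s

8.4 m/s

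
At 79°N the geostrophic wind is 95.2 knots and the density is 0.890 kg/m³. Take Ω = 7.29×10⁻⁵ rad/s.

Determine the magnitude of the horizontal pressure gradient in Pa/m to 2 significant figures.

6.2×10⁻³ Pa/m

Coriolis parameter at 79°N:
f = 2Ω sin φ = 2 × 7.29×10⁻⁵ × sin 79° = 1.43×10⁻⁴ s⁻¹
Wind speed in SI: 95.2 knots = 49.0 m/s
Geostrophic balance rearranged: |∂P/∂n| = f ρ V_g
|∂P/∂n| = 1.43×10⁻⁴ × 0.890 × 49.0 = 6.24×10⁻³ Pa/m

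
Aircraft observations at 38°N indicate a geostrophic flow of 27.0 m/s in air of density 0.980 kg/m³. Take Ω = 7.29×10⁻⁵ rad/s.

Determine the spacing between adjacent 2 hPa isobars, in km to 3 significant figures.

Coriolis parameter at 38°N:
f = 2Ω sin φ = 2 × 7.29×10⁻⁵ × sin 38° = 8.98×10⁻⁵ s⁻¹
Geostrophic balance rearranged: |∂P/∂n| = f ρ V_g
|∂P/∂n| = 8.98×10⁻⁵ × 0.980 × 27.0 = 2.38×10⁻³ Pa/m
Isobar spacing: Δn = ΔP/|∂P/∂n| = 200 Pa / 2.38×10⁻³ Pa/m = 84206 m ≈ 84.2 km

84.2 km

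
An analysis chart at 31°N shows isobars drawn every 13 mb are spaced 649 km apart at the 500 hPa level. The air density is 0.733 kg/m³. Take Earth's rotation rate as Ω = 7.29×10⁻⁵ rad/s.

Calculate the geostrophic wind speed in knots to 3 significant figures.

70.7 knots

Coriolis parameter at 31°N:
f = 2Ω sin φ = 2 × 7.29×10⁻⁵ × sin 31° = 7.51×10⁻⁵ s⁻¹
Pressure gradient: |∂P/∂n| = 1300 Pa / 649000 m = 2.00×10⁻³ Pa/m
Geostrophic balance (pressure-gradient force = Coriolis force):
V_g = (1/(fρ)) |∂P/∂n| = 2.00×10⁻³ / (7.51×10⁻⁵ × 0.733) = 36.4 m/s
Converting: 36.4 m/s × 1.944 = 70.7 knots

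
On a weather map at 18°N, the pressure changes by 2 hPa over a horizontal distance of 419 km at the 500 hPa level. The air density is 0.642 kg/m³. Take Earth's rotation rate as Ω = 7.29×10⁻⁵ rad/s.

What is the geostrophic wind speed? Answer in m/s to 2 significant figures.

17 m/s

Coriolis parameter at 18°N:
f = 2Ω sin φ = 2 × 7.29×10⁻⁵ × sin 18° = 4.51×10⁻⁵ s⁻¹
Pressure gradient: |∂P/∂n| = 200 Pa / 419000 m = 4.77×10⁻⁴ Pa/m
Geostrophic balance (pressure-gradient force = Coriolis force):
V_g = (1/(fρ)) |∂P/∂n| = 4.77×10⁻⁴ / (4.51×10⁻⁵ × 0.642) = 16.5 m/s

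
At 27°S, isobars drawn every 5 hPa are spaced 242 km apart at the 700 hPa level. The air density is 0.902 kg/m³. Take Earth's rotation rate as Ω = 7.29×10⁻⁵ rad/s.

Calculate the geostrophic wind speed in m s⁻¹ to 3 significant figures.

34.6 m s⁻¹

Coriolis parameter at 27°S:
f = 2Ω sin φ = 2 × 7.29×10⁻⁵ × sin 27° = 6.62×10⁻⁵ s⁻¹
Pressure gradient: |∂P/∂n| = 500 Pa / 242000 m = 2.07×10⁻³ Pa/m
Geostrophic balance (pressure-gradient force = Coriolis force):
V_g = (1/(fρ)) |∂P/∂n| = 2.07×10⁻³ / (6.62×10⁻⁵ × 0.902) = 34.6 m/s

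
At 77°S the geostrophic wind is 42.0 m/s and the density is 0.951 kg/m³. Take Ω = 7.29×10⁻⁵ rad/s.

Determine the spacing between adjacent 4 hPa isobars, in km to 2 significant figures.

Coriolis parameter at 77°S:
f = 2Ω sin φ = 2 × 7.29×10⁻⁵ × sin 77° = 1.42×10⁻⁴ s⁻¹
Geostrophic balance rearranged: |∂P/∂n| = f ρ V_g
|∂P/∂n| = 1.42×10⁻⁴ × 0.951 × 42.0 = 5.67×10⁻³ Pa/m
Isobar spacing: Δn = ΔP/|∂P/∂n| = 400 Pa / 5.67×10⁻³ Pa/m = 70493 m ≈ 70 km

70 km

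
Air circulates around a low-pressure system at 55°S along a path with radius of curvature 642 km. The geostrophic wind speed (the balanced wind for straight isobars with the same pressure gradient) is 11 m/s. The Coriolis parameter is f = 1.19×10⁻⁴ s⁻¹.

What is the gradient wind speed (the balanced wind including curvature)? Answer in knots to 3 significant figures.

19.0 knots

Around a low, centrifugal force acts outward with Coriolis, so pressure-gradient force balances both:
(1/ρ)|∂P/∂n| = fV + V²/R  →  V² + fR·V − fR·V_g = 0
With fR = 1.19×10⁻⁴ × 642×10³ m = 76.4 m/s:
V = [−fR + √((fR)² + 4 fR V_g)]/2 = [−76.4 + √(76.4² + 4×76.4×11)]/2 = 9.75 m/s
Subgeostrophic (V < V_g = 11 m/s), as expected around a low.
Converting: 9.75 m/s × 1.944 = 19.0 knots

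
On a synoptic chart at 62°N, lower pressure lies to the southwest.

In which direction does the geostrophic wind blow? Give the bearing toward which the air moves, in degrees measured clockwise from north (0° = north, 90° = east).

315°

The pressure-gradient force points toward the southwest (bearing 225°).
Geostrophic balance: in the Northern Hemisphere the Coriolis force deflects motion to the right, so the geostrophic wind blows 90° to the right of the pressure-gradient force (low pressure on the left).
Rotating 225° by 90° clockwise gives 315° — the wind blows toward the northwest.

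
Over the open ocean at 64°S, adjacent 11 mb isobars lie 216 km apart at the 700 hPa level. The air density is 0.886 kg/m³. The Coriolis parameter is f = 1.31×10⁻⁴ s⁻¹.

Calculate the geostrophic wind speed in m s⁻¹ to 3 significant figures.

Pressure gradient: |∂P/∂n| = 1100 Pa / 216000 m = 5.09×10⁻³ Pa/m
Geostrophic balance (pressure-gradient force = Coriolis force):
V_g = (1/(fρ)) |∂P/∂n| = 5.09×10⁻³ / (1.31×10⁻⁴ × 0.886) = 43.9 m/s

43.9 m s⁻¹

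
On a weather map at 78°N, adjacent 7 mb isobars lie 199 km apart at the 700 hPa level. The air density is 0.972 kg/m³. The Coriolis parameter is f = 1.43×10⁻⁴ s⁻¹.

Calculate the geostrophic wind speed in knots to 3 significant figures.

49.2 knots

Pressure gradient: |∂P/∂n| = 700 Pa / 199000 m = 3.52×10⁻³ Pa/m
Geostrophic balance (pressure-gradient force = Coriolis force):
V_g = (1/(fρ)) |∂P/∂n| = 3.52×10⁻³ / (1.43×10⁻⁴ × 0.972) = 25.3 m/s
Converting: 25.3 m/s × 1.944 = 49.2 knots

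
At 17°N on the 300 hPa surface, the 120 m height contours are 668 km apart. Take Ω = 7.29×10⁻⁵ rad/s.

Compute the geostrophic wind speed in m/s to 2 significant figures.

41 m/s

Coriolis parameter at 17°N:
f = 2Ω sin φ = 2 × 7.29×10⁻⁵ × sin 17° = 4.26×10⁻⁵ s⁻¹
Height gradient: |∂Z/∂n| = 120 m / 668000 m = 1.80×10⁻⁴
On a pressure surface, geostrophic balance gives V_g = (g/f)|∂Z/∂n|:
V_g = 9.81 × 1.80×10⁻⁴ / 4.26×10⁻⁵ = 41.3 m/s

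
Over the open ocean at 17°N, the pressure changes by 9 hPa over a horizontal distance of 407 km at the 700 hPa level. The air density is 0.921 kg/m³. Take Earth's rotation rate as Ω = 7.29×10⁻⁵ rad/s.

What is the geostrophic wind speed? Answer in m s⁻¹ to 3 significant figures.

Coriolis parameter at 17°N:
f = 2Ω sin φ = 2 × 7.29×10⁻⁵ × sin 17° = 4.26×10⁻⁵ s⁻¹
Pressure gradient: |∂P/∂n| = 900 Pa / 407000 m = 2.21×10⁻³ Pa/m
Geostrophic balance (pressure-gradient force = Coriolis force):
V_g = (1/(fρ)) |∂P/∂n| = 2.21×10⁻³ / (4.26×10⁻⁵ × 0.921) = 56.3 m/s

56.3 m s⁻¹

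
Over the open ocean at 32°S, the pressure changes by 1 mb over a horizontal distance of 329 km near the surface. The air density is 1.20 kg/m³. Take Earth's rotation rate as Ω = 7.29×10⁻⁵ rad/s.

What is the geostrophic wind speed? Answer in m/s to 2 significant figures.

3.3 m/s

Coriolis parameter at 32°S:
f = 2Ω sin φ = 2 × 7.29×10⁻⁵ × sin 32° = 7.73×10⁻⁵ s⁻¹
Pressure gradient: |∂P/∂n| = 100 Pa / 329000 m = 3.04×10⁻⁴ Pa/m
Geostrophic balance (pressure-gradient force = Coriolis force):
V_g = (1/(fρ)) |∂P/∂n| = 3.04×10⁻⁴ / (7.73×10⁻⁵ × 1.20) = 3.28 m/s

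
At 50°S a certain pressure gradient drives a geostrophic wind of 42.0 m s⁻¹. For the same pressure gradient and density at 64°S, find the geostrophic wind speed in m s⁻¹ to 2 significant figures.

With the same pressure gradient and density, V_g ∝ 1/f ∝ 1/sin φ.
V₂ = V₁ · sin φ₁ / sin φ₂ = 42.0 × sin 50° / sin 64°
V₂ = 42.0 × 0.7660/0.8988 = 36 m s⁻¹

36 m s⁻¹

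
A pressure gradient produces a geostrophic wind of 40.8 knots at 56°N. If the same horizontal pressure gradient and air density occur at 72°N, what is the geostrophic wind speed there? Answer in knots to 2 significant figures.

36 knots

With the same pressure gradient and density, V_g ∝ 1/f ∝ 1/sin φ.
V₂ = V₁ · sin φ₁ / sin φ₂ = 40.8 × sin 56° / sin 72°
V₂ = 40.8 × 0.8290/0.9511 = 36 knots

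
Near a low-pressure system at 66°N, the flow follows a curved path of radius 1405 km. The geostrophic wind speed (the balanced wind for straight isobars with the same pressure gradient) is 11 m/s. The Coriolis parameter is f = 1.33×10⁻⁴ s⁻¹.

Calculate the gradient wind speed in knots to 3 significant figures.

20.3 knots

Around a low, centrifugal force acts outward with Coriolis, so pressure-gradient force balances both:
(1/ρ)|∂P/∂n| = fV + V²/R  →  V² + fR·V − fR·V_g = 0
With fR = 1.33×10⁻⁴ × 1405×10³ m = 187 m/s:
V = [−fR + √((fR)² + 4 fR V_g)]/2 = [−187 + √(187² + 4×187×11)]/2 = 10.4 m/s
Subgeostrophic (V < V_g = 11 m/s), as expected around a low.
Converting: 10.4 m/s × 1.944 = 20.3 knots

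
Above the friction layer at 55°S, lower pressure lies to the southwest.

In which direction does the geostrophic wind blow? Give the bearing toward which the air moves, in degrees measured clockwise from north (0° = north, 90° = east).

The pressure-gradient force points toward the southwest (bearing 225°).
Geostrophic balance: in the Southern Hemisphere the Coriolis force deflects motion to the left, so the geostrophic wind blows 90° to the left of the pressure-gradient force (low pressure on the right).
Rotating 225° by 90° counterclockwise gives 135° — the wind blows toward the southeast.

135°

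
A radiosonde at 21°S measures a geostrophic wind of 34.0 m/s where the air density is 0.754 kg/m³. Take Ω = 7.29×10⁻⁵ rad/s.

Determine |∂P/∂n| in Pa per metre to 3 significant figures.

1.34×10⁻³ Pa/m

Coriolis parameter at 21°S:
f = 2Ω sin φ = 2 × 7.29×10⁻⁵ × sin 21° = 5.23×10⁻⁵ s⁻¹
Geostrophic balance rearranged: |∂P/∂n| = f ρ V_g
|∂P/∂n| = 5.23×10⁻⁵ × 0.754 × 34.0 = 1.34×10⁻³ Pa/m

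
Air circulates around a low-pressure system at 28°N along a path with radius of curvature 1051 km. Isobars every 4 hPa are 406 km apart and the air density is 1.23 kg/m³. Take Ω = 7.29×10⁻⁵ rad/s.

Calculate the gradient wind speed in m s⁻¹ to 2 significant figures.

Coriolis parameter at 28°N:
f = 2Ω sin φ = 2 × 7.29×10⁻⁵ × sin 28° = 6.84×10⁻⁵ s⁻¹
Pressure gradient: |∂P/∂n| = 400 Pa / 406000 m = 9.85×10⁻⁴ Pa/m
Geostrophic speed: V_g = |∂P/∂n|/(fρ) = 9.85×10⁻⁴/(6.84×10⁻⁵ × 1.23) = 11.7 m/s
Around a low, centrifugal force acts outward with Coriolis, so pressure-gradient force balances both:
(1/ρ)|∂P/∂n| = fV + V²/R  →  V² + fR·V − fR·V_g = 0
With fR = 6.84×10⁻⁵ × 1051×10³ m = 71.9 m/s:
V = [−fR + √((fR)² + 4 fR V_g)]/2 = [−71.9 + √(71.9² + 4×71.9×11.7)]/2 = 10.2 m/s
Subgeostrophic (V < V_g = 11.7 m/s), as expected around a low.

10 m s⁻¹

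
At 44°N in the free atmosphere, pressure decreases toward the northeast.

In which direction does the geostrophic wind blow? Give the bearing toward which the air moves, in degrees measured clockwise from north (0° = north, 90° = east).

135°

The pressure-gradient force points toward the northeast (bearing 045°).
Geostrophic balance: in the Northern Hemisphere the Coriolis force deflects motion to the right, so the geostrophic wind blows 90° to the right of the pressure-gradient force (low pressure on the left).
Rotating 045° by 90° clockwise gives 135° — the wind blows toward the southeast.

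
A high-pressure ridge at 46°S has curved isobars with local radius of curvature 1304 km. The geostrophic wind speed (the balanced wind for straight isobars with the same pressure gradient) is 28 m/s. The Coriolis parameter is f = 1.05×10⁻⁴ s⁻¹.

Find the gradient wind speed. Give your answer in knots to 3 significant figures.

76.3 knots

Around a high, pressure-gradient force acts outward with centrifugal, so Coriolis balances both:
fV = (1/ρ)|∂P/∂n| + V²/R  →  V² − fR·V + fR·V_g = 0
With fR = 1.05×10⁻⁴ × 1304×10³ m = 137 m/s:
V = [fR − √((fR)² − 4 fR V_g)]/2 = [137 − √(137² − 4×137×28)]/2 = 39.3 m/s
Supergeostrophic (V > V_g = 28 m/s), as expected around a high.
Converting: 39.3 m/s × 1.944 = 76.3 knots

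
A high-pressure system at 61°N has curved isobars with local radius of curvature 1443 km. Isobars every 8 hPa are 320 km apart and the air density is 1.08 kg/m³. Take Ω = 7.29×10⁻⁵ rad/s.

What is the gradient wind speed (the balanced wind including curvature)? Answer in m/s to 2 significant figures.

20 m/s

Coriolis parameter at 61°N:
f = 2Ω sin φ = 2 × 7.29×10⁻⁵ × sin 61° = 1.28×10⁻⁴ s⁻¹
Pressure gradient: |∂P/∂n| = 800 Pa / 320000 m = 2.50×10⁻³ Pa/m
Geostrophic speed: V_g = |∂P/∂n|/(fρ) = 2.50×10⁻³/(1.28×10⁻⁴ × 1.08) = 18.2 m/s
Around a high, pressure-gradient force acts outward with centrifugal, so Coriolis balances both:
fV = (1/ρ)|∂P/∂n| + V²/R  →  V² − fR·V + fR·V_g = 0
With fR = 1.28×10⁻⁴ × 1443×10³ m = 184 m/s:
V = [fR − √((fR)² − 4 fR V_g)]/2 = [184 − √(184² − 4×184×18.2)]/2 = 20.4 m/s
Supergeostrophic (V > V_g = 18.2 m/s), as expected around a high.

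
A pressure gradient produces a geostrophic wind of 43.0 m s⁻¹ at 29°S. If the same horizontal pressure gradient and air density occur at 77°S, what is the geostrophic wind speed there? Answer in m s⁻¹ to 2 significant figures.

21 m s⁻¹

With the same pressure gradient and density, V_g ∝ 1/f ∝ 1/sin φ.
V₂ = V₁ · sin φ₁ / sin φ₂ = 43.0 × sin 29° / sin 77°
V₂ = 43.0 × 0.4848/0.9744 = 21 m s⁻¹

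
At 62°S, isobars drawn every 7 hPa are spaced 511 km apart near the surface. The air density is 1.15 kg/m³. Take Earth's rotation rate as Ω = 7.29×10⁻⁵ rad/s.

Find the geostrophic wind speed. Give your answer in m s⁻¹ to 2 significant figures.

9.3 m s⁻¹

Coriolis parameter at 62°S:
f = 2Ω sin φ = 2 × 7.29×10⁻⁵ × sin 62° = 1.29×10⁻⁴ s⁻¹
Pressure gradient: |∂P/∂n| = 700 Pa / 511000 m = 1.37×10⁻³ Pa/m
Geostrophic balance (pressure-gradient force = Coriolis force):
V_g = (1/(fρ)) |∂P/∂n| = 1.37×10⁻³ / (1.29×10⁻⁴ × 1.15) = 9.25 m/s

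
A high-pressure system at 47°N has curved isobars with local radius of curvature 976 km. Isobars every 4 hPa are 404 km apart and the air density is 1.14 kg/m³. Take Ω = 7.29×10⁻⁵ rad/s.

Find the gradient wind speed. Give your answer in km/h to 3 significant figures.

Coriolis parameter at 47°N:
f = 2Ω sin φ = 2 × 7.29×10⁻⁵ × sin 47° = 1.07×10⁻⁴ s⁻¹
Pressure gradient: |∂P/∂n| = 400 Pa / 404000 m = 9.90×10⁻⁴ Pa/m
Geostrophic speed: V_g = |∂P/∂n|/(fρ) = 9.90×10⁻⁴/(1.07×10⁻⁴ × 1.14) = 8.14 m/s
Around a high, pressure-gradient force acts outward with centrifugal, so Coriolis balances both:
fV = (1/ρ)|∂P/∂n| + V²/R  →  V² − fR·V + fR·V_g = 0
With fR = 1.07×10⁻⁴ × 976×10³ m = 104 m/s:
V = [fR − √((fR)² − 4 fR V_g)]/2 = [104 − √(104² − 4×104×8.14)]/2 = 8.91 m/s
Supergeostrophic (V > V_g = 8.14 m/s), as expected around a high.
Converting: 8.91 m/s × 3.6 = 32.1 km/h

32.1 km/h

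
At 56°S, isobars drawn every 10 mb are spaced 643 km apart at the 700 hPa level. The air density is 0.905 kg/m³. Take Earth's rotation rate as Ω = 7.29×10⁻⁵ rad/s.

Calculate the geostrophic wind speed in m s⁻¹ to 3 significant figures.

14.2 m s⁻¹

Coriolis parameter at 56°S:
f = 2Ω sin φ = 2 × 7.29×10⁻⁵ × sin 56° = 1.21×10⁻⁴ s⁻¹
Pressure gradient: |∂P/∂n| = 1000 Pa / 643000 m = 1.56×10⁻³ Pa/m
Geostrophic balance (pressure-gradient force = Coriolis force):
V_g = (1/(fρ)) |∂P/∂n| = 1.56×10⁻³ / (1.21×10⁻⁴ × 0.905) = 14.2 m/s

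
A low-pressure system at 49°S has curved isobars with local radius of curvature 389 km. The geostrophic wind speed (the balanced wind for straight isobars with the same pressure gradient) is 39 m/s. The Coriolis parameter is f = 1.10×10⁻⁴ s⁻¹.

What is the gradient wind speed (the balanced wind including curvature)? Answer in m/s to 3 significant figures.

24.7 m/s

Around a low, centrifugal force acts outward with Coriolis, so pressure-gradient force balances both:
(1/ρ)|∂P/∂n| = fV + V²/R  →  V² + fR·V − fR·V_g = 0
With fR = 1.10×10⁻⁴ × 389×10³ m = 42.8 m/s:
V = [−fR + √((fR)² + 4 fR V_g)]/2 = [−42.8 + √(42.8² + 4×42.8×39)]/2 = 24.7 m/s
Subgeostrophic (V < V_g = 39 m/s), as expected around a low.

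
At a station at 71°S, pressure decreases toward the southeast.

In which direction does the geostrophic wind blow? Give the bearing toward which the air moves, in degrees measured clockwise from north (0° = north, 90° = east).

The pressure-gradient force points toward the southeast (bearing 135°).
Geostrophic balance: in the Southern Hemisphere the Coriolis force deflects motion to the left, so the geostrophic wind blows 90° to the left of the pressure-gradient force (low pressure on the right).
Rotating 135° by 90° counterclockwise gives 045° — the wind blows toward the northeast.

045°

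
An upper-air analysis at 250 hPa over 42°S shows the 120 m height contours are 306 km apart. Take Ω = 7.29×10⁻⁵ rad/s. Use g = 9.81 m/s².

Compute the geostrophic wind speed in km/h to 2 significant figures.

140 km/h

Coriolis parameter at 42°S:
f = 2Ω sin φ = 2 × 7.29×10⁻⁵ × sin 42° = 9.76×10⁻⁵ s⁻¹
Height gradient: |∂Z/∂n| = 120 m / 306000 m = 3.92×10⁻⁴
On a pressure surface, geostrophic balance gives V_g = (g/f)|∂Z/∂n|:
V_g = 9.81 × 3.92×10⁻⁴ / 9.76×10⁻⁵ = 39.4 m/s
Converting: 39.4 m/s × 3.6 = 140 km/h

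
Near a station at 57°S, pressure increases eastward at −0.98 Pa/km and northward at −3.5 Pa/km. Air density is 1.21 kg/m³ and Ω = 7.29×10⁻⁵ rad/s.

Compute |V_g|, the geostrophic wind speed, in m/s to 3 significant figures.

Coriolis parameter at 57°S:
f = 2Ω sin φ = 2 × 7.29×10⁻⁵ × sin 57° = 1.22×10⁻⁴ s⁻¹
In the Southern Hemisphere f is negative: f = −1.22×10⁻⁴ s⁻¹.
Component geostrophic relations (x east, y north):
u_g = −(1/(fρ)) ∂P/∂y,  v_g = (1/(fρ)) ∂P/∂x
u_g = −(−3.5×10⁻³)/(−1.22×10⁻⁴ × 1.21) = −23.7 m/s;  v_g = (−0.98×10⁻³)/(−1.22×10⁻⁴ × 1.21) = 6.62 m/s
|V_g| = √(u_g² + v_g²) = 24.6 m/s

24.6 m/s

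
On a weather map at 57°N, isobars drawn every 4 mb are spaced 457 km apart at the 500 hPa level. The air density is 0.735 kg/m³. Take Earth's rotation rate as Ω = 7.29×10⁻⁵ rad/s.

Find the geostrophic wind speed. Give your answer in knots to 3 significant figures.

Coriolis parameter at 57°N:
f = 2Ω sin φ = 2 × 7.29×10⁻⁵ × sin 57° = 1.22×10⁻⁴ s⁻¹
Pressure gradient: |∂P/∂n| = 400 Pa / 457000 m = 8.75×10⁻⁴ Pa/m
Geostrophic balance (pressure-gradient force = Coriolis force):
V_g = (1/(fρ)) |∂P/∂n| = 8.75×10⁻⁴ / (1.22×10⁻⁴ × 0.735) = 9.74 m/s
Converting: 9.74 m/s × 1.944 = 18.9 knots

18.9 knots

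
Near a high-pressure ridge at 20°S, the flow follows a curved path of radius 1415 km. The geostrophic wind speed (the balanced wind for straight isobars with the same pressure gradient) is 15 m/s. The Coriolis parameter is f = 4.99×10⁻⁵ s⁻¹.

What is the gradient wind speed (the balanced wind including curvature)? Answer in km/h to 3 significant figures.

77.8 km/h

Around a high, pressure-gradient force acts outward with centrifugal, so Coriolis balances both:
fV = (1/ρ)|∂P/∂n| + V²/R  →  V² − fR·V + fR·V_g = 0
With fR = 4.99×10⁻⁵ × 1415×10³ m = 70.6 m/s:
V = [fR − √((fR)² − 4 fR V_g)]/2 = [70.6 − √(70.6² − 4×70.6×15)]/2 = 21.6 m/s
Supergeostrophic (V > V_g = 15 m/s), as expected around a high.
Converting: 21.6 m/s × 3.6 = 77.8 km/h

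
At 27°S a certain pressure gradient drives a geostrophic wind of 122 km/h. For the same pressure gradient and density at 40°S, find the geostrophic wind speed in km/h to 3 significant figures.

With the same pressure gradient and density, V_g ∝ 1/f ∝ 1/sin φ.
V₂ = V₁ · sin φ₁ / sin φ₂ = 122 × sin 27° / sin 40°
V₂ = 122 × 0.4540/0.6428 = 86.2 km/h

86.2 km/h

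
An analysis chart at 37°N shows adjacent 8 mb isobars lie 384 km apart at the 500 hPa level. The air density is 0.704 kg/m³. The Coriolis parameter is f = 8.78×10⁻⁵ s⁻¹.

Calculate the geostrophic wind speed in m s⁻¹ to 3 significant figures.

33.7 m s⁻¹

Pressure gradient: |∂P/∂n| = 800 Pa / 384000 m = 2.08×10⁻³ Pa/m
Geostrophic balance (pressure-gradient force = Coriolis force):
V_g = (1/(fρ)) |∂P/∂n| = 2.08×10⁻³ / (8.78×10⁻⁵ × 0.704) = 33.7 m/s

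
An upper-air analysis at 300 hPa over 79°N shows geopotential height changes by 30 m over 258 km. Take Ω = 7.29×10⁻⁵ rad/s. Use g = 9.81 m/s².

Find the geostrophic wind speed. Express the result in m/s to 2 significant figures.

Coriolis parameter at 79°N:
f = 2Ω sin φ = 2 × 7.29×10⁻⁵ × sin 79° = 1.43×10⁻⁴ s⁻¹
Height gradient: |∂Z/∂n| = 30 m / 258000 m = 1.16×10⁻⁴
On a pressure surface, geostrophic balance gives V_g = (g/f)|∂Z/∂n|:
V_g = 9.81 × 1.16×10⁻⁴ / 1.43×10⁻⁴ = 7.97 m/s

8.0 m/s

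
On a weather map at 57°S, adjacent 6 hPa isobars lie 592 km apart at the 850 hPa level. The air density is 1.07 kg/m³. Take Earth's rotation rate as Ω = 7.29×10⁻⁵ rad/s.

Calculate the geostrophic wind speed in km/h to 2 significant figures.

28 km/h

Coriolis parameter at 57°S:
f = 2Ω sin φ = 2 × 7.29×10⁻⁵ × sin 57° = 1.22×10⁻⁴ s⁻¹
Pressure gradient: |∂P/∂n| = 600 Pa / 592000 m = 1.01×10⁻³ Pa/m
Geostrophic balance (pressure-gradient force = Coriolis force):
V_g = (1/(fρ)) |∂P/∂n| = 1.01×10⁻³ / (1.22×10⁻⁴ × 1.07) = 7.75 m/s
Converting: 7.75 m/s × 3.6 = 28 km/h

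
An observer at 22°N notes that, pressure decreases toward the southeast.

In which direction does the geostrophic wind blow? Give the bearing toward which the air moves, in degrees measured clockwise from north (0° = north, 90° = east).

225°

The pressure-gradient force points toward the southeast (bearing 135°).
Geostrophic balance: in the Northern Hemisphere the Coriolis force deflects motion to the right, so the geostrophic wind blows 90° to the right of the pressure-gradient force (low pressure on the left).
Rotating 135° by 90° clockwise gives 225° — the wind blows toward the southwest.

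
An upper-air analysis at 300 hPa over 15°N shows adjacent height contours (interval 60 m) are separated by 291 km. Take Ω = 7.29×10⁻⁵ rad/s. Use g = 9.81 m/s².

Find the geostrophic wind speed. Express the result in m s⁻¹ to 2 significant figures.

54 m s⁻¹

Coriolis parameter at 15°N:
f = 2Ω sin φ = 2 × 7.29×10⁻⁵ × sin 15° = 3.77×10⁻⁵ s⁻¹
Height gradient: |∂Z/∂n| = 60 m / 291000 m = 2.06×10⁻⁴
On a pressure surface, geostrophic balance gives V_g = (g/f)|∂Z/∂n|:
V_g = 9.81 × 2.06×10⁻⁴ / 3.77×10⁻⁵ = 53.6 m/s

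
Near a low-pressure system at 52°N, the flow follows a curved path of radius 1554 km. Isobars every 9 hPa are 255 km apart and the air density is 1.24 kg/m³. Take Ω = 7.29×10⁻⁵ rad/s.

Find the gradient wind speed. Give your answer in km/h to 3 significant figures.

79.4 km/h

Coriolis parameter at 52°N:
f = 2Ω sin φ = 2 × 7.29×10⁻⁵ × sin 52° = 1.15×10⁻⁴ s⁻¹
Pressure gradient: |∂P/∂n| = 900 Pa / 255000 m = 3.53×10⁻³ Pa/m
Geostrophic speed: V_g = |∂P/∂n|/(fρ) = 3.53×10⁻³/(1.15×10⁻⁴ × 1.24) = 24.8 m/s
Around a low, centrifugal force acts outward with Coriolis, so pressure-gradient force balances both:
(1/ρ)|∂P/∂n| = fV + V²/R  →  V² + fR·V − fR·V_g = 0
With fR = 1.15×10⁻⁴ × 1554×10³ m = 179 m/s:
V = [−fR + √((fR)² + 4 fR V_g)]/2 = [−179 + √(179² + 4×179×24.8)]/2 = 22.1 m/s
Subgeostrophic (V < V_g = 24.8 m/s), as expected around a low.
Converting: 22.1 m/s × 3.6 = 79.4 km/h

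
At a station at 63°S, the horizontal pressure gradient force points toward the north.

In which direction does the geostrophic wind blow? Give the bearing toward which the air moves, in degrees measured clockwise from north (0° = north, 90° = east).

270°

The pressure-gradient force points toward the north (bearing 000°).
Geostrophic balance: in the Southern Hemisphere the Coriolis force deflects motion to the left, so the geostrophic wind blows 90° to the left of the pressure-gradient force (low pressure on the right).
Rotating 000° by 90° counterclockwise gives 270° — the wind blows toward the west.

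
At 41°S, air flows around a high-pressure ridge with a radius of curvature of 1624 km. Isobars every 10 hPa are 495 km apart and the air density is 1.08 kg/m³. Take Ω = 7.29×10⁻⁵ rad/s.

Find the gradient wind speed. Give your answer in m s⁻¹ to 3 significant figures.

22.9 m s⁻¹

Coriolis parameter at 41°S:
f = 2Ω sin φ = 2 × 7.29×10⁻⁵ × sin 41° = 9.57×10⁻⁵ s⁻¹
Pressure gradient: |∂P/∂n| = 1000 Pa / 495000 m = 2.02×10⁻³ Pa/m
Geostrophic speed: V_g = |∂P/∂n|/(fρ) = 2.02×10⁻³/(9.57×10⁻⁵ × 1.08) = 19.6 m/s
Around a high, pressure-gradient force acts outward with centrifugal, so Coriolis balances both:
fV = (1/ρ)|∂P/∂n| + V²/R  →  V² − fR·V + fR·V_g = 0
With fR = 9.57×10⁻⁵ × 1624×10³ m = 155 m/s:
V = [fR − √((fR)² − 4 fR V_g)]/2 = [155 − √(155² − 4×155×19.6)]/2 = 22.9 m/s
Supergeostrophic (V > V_g = 19.6 m/s), as expected around a high.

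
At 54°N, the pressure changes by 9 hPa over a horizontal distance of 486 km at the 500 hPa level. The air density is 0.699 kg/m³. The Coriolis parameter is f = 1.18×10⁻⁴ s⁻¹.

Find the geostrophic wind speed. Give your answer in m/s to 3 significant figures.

22.5 m/s

Pressure gradient: |∂P/∂n| = 900 Pa / 486000 m = 1.85×10⁻³ Pa/m
Geostrophic balance (pressure-gradient force = Coriolis force):
V_g = (1/(fρ)) |∂P/∂n| = 1.85×10⁻³ / (1.18×10⁻⁴ × 0.699) = 22.5 m/s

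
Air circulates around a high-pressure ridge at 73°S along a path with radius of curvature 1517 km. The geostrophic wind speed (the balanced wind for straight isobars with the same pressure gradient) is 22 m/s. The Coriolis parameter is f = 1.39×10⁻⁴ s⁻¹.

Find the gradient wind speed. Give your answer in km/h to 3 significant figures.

Around a high, pressure-gradient force acts outward with centrifugal, so Coriolis balances both:
fV = (1/ρ)|∂P/∂n| + V²/R  →  V² − fR·V + fR·V_g = 0
With fR = 1.39×10⁻⁴ × 1517×10³ m = 211 m/s:
V = [fR − √((fR)² − 4 fR V_g)]/2 = [211 − √(211² − 4×211×22)]/2 = 25 m/s
Supergeostrophic (V > V_g = 22 m/s), as expected around a high.
Converting: 25 m/s × 3.6 = 89.8 km/h

89.8 km/h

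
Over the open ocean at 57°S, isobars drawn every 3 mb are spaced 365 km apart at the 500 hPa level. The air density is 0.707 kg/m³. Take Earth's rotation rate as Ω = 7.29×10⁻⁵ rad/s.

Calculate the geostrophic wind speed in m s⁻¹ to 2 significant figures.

Coriolis parameter at 57°S:
f = 2Ω sin φ = 2 × 7.29×10⁻⁵ × sin 57° = 1.22×10⁻⁴ s⁻¹
Pressure gradient: |∂P/∂n| = 300 Pa / 365000 m = 8.22×10⁻⁴ Pa/m
Geostrophic balance (pressure-gradient force = Coriolis force):
V_g = (1/(fρ)) |∂P/∂n| = 8.22×10⁻⁴ / (1.22×10⁻⁴ × 0.707) = 9.51 m/s

9.5 m s⁻¹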